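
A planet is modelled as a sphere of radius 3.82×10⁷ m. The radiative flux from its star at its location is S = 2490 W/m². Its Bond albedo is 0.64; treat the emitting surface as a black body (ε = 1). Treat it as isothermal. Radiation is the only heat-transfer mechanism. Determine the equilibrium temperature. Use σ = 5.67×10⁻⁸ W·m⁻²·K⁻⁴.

T ≈ 251 K

At equilibrium, absorbed power = emitted power.
Absorbing cross-section = πr² = 4.584×10¹⁵ m²; emitting surface = 4πr² = 1.834×10¹⁶ m² (ratio 4).
(1−a)S·A_cross = εσ·A_surf·T⁴  ⇒  T⁴ = (1−a)S/(4σ).
T⁴ = 0.360·2490/(4·5.67×10⁻⁸) = 3.952×10⁹ K⁴.
T = (3.952×10⁹)^(1/4).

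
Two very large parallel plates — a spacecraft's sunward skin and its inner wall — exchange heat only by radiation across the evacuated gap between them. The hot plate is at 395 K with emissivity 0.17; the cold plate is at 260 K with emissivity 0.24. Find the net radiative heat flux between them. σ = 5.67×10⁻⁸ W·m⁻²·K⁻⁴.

For two infinite grey parallel plates, q = σ(T₁⁴ − T₂⁴)/(1/ε₁ + 1/ε₂ − 1).
T₁⁴ − T₂⁴ = 2.434×10¹⁰ − 4.570×10⁹ = 1.977×10¹⁰ K⁴.
1/ε₁ + 1/ε₂ − 1 = 5.882 + 4.167 − 1 = 9.049.
q = 5.67×10⁻⁸ × 1.977×10¹⁰ / 9.049.

q ≈ 124 W/m²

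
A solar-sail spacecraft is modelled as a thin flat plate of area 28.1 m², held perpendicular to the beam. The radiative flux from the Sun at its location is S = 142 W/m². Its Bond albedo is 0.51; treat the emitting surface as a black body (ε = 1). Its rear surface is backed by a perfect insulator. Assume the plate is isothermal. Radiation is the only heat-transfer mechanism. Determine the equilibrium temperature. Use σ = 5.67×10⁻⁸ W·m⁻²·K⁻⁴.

T ≈ 187 K

At equilibrium, absorbed power = emitted power.
Absorbing cross-section = A = 28.10 m²; emitting surface = A = 28.10 m² (ratio 1).
(1−a)S·A_cross = εσ·A_surf·T⁴  ⇒  T⁴ = (1−a)S/(1σ).
T⁴ = 0.490·142/(1·5.67×10⁻⁸) = 1.227×10⁹ K⁴.
T = (1.227×10⁹)^(1/4).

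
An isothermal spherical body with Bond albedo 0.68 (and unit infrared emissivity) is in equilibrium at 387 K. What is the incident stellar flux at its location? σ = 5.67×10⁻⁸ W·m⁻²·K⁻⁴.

S ≈ 15900 W/m²

(1−a)S·πr² = σ·4πr²·T⁴ ⇒ S = 4σT⁴/(1−a).
S = 4·5.67×10⁻⁸·2.243×10¹⁰/0.320.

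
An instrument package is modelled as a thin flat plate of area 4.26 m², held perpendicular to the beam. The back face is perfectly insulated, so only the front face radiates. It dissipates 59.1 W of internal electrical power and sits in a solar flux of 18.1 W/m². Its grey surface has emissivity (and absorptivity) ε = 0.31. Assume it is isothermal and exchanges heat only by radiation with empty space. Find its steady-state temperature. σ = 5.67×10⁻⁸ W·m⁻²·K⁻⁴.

At steady state, absorbed solar power + internal power = radiated power.
Absorbed: α·S·A_cross = 0.31·18.1·4.260 = 23.90 W (cross-section A).
Total input = 23.90 + 59.1 = 83.00 W.
Radiated: εσ·A_surf·T⁴ with A_surf = A = 4.260 m².
T⁴ = 83.00/(0.31·5.67×10⁻⁸·4.260) = 1.109×10⁹ K⁴.

T ≈ 182 K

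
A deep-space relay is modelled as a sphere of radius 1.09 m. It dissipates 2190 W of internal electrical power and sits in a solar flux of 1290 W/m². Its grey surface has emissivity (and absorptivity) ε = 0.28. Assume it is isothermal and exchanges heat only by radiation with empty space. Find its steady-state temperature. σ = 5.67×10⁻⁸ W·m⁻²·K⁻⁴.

T ≈ 350 K

At steady state, absorbed solar power + internal power = radiated power.
Absorbed: α·S·A_cross = 0.28·1290·3.733 = 1348 W (cross-section πr²).
Total input = 1348 + 2190 = 3538 W.
Radiated: εσ·A_surf·T⁴ with A_surf = 4πr² = 14.93 m².
T⁴ = 3538/(0.28·5.67×10⁻⁸·14.93) = 1.493×10¹⁰ K⁴.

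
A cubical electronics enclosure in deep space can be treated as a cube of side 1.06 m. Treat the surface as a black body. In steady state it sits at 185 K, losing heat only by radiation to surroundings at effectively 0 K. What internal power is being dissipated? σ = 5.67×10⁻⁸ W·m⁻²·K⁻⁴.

P ≈ 448 W

Steady state: P = εσA T⁴.
A = 6L² = 6.742 m²; T⁴ = (185)⁴ = 1.171×10⁹ K⁴.
P = 1.0 × 5.67×10⁻⁸ × 6.742 × 1.171×10⁹.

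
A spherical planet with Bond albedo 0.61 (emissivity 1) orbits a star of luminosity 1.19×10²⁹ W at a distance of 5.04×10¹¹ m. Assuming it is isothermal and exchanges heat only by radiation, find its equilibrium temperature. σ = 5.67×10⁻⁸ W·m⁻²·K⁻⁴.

First find the stellar flux at distance d: S = L/(4πd²) = 1.19×10²⁹/(4π·(5.04×10¹¹)²) = 37280 W/m².
For an isothermal sphere, absorbed (1−a)S·πr² = emitted σ·4πr²·T⁴, so T⁴ = (1−a)S/(4σ).
T⁴ = 0.390·37280/(4·5.67×10⁻⁸) = 6.411×10¹⁰ K⁴.

T ≈ 503 K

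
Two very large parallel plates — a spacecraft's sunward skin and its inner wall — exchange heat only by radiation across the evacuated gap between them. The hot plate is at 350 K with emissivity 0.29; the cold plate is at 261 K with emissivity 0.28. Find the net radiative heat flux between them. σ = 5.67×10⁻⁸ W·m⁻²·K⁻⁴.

q ≈ 97.6 W/m²

For two infinite grey parallel plates, q = σ(T₁⁴ − T₂⁴)/(1/ε₁ + 1/ε₂ − 1).
T₁⁴ − T₂⁴ = 1.501×10¹⁰ − 4.640×10⁹ = 1.037×10¹⁰ K⁴.
1/ε₁ + 1/ε₂ − 1 = 3.448 + 3.571 − 1 = 6.020.
q = 5.67×10⁻⁸ × 1.037×10¹⁰ / 6.020.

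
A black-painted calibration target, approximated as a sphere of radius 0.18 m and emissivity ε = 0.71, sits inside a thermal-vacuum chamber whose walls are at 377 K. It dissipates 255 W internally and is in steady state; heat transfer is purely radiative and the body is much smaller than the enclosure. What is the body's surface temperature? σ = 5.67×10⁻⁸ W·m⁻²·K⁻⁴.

T ≈ 435 K

For a small grey body in a large enclosure, net radiated power = εσA(T⁴ − T_w⁴).
Steady state: P = εσA(T⁴ − T_w⁴) with A = 4πr² = 0.4072 m².
T⁴ = P/(εσA) + T_w⁴ = 255/(0.71·5.67×10⁻⁸·0.4072) + (377)⁴
    = 1.556×10¹⁰ + 2.020×10¹⁰ = 3.576×10¹⁰ K⁴.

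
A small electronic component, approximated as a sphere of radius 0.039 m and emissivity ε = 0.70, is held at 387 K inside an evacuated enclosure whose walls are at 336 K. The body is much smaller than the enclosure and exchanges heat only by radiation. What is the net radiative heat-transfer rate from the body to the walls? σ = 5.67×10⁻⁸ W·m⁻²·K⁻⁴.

For a small grey body in a large enclosure: P_net = εσA(T_body⁴ − T_wall⁴).
A = 4πr² = 0.01911 m²; T_body⁴ − T_wall⁴ = 2.243×10¹⁰ − 1.275×10¹⁰ = 9.685×10⁹ K⁴.
|P_net| = 0.70·5.67×10⁻⁸·0.01911·9.685×10⁹.

P_net ≈ 7.35 W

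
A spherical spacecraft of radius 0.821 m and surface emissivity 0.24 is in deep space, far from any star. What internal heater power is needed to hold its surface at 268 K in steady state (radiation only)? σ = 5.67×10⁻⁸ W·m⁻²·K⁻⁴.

P = εσ·4πr²·T⁴.
4πr² = 8.470 m²; T⁴ = 5.159×10⁹ K⁴.
P = 0.24·5.67×10⁻⁸·8.470·5.159×10⁹.

P ≈ 595 W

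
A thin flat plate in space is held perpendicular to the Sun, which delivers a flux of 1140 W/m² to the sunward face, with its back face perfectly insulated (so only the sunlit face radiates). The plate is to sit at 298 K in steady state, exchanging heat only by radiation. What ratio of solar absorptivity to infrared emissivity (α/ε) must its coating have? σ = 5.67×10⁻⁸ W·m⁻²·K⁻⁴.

Balance: αS·A = εσ·1A·T⁴ ⇒ α/ε = σT⁴/S.
α/ε = 5.67×10⁻⁸·(298)⁴/1140 = 5.67×10⁻⁸·7.886×10⁹/1140.

α/ε ≈ 0.392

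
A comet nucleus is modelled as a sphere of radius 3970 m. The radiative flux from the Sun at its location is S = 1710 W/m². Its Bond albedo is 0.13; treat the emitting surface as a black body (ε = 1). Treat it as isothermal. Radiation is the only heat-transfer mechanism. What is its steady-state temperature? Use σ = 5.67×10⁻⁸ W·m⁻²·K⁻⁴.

At equilibrium, absorbed power = emitted power.
Absorbing cross-section = πr² = 4.951×10⁷ m²; emitting surface = 4πr² = 1.981×10⁸ m² (ratio 4).
(1−a)S·A_cross = εσ·A_surf·T⁴  ⇒  T⁴ = (1−a)S/(4σ).
T⁴ = 0.870·1710/(4·5.67×10⁻⁸) = 6.560×10⁹ K⁴.
T = (6.560×10⁹)^(1/4).

T ≈ 285 K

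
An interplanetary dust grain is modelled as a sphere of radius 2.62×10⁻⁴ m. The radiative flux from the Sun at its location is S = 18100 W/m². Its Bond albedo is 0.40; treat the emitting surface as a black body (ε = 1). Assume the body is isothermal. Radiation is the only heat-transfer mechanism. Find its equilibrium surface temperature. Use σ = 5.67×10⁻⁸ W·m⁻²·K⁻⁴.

T ≈ 468 K

At equilibrium, absorbed power = emitted power.
Absorbing cross-section = πr² = 2.157×10⁻⁷ m²; emitting surface = 4πr² = 8.626×10⁻⁷ m² (ratio 4).
(1−a)S·A_cross = εσ·A_surf·T⁴  ⇒  T⁴ = (1−a)S/(4σ).
T⁴ = 0.600·18100/(4·5.67×10⁻⁸) = 4.788×10¹⁰ K⁴.
T = (4.788×10¹⁰)^(1/4).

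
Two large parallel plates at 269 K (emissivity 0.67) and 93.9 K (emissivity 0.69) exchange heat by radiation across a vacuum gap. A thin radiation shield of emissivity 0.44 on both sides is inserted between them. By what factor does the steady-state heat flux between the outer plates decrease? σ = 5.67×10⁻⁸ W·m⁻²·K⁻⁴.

Without shield: q₀ = σΔ(T⁴)/(1/ε₁+1/ε₂−1) with denominator 1.942.
With shield the two gaps are in series; the resistances add: (1/ε₁+1/ε_s−1)+(1/ε_s+1/ε₂−1) = 2.765+2.722 = 5.487.
Heat-flux ratio q₀/q = 5.487/1.942.

factor ≈ 2.83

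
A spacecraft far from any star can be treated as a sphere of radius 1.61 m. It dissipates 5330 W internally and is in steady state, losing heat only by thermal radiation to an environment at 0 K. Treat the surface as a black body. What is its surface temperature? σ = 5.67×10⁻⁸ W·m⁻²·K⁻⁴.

T ≈ 232 K

Steady state: internal power = radiated power, P = εσA T⁴.
Radiating area A = 4πr² = 32.57 m².
T⁴ = P/(εσA) = 5330/(1.0·5.67×10⁻⁸·32.57) = 2.886×10⁹ K⁴.
T = (2.886×10⁹)^(1/4).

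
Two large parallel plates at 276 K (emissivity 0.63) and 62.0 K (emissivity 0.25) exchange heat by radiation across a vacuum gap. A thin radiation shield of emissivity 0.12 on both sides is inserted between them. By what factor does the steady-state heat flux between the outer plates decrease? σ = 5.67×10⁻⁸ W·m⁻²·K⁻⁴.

Without shield: q₀ = σΔ(T⁴)/(1/ε₁+1/ε₂−1) with denominator 4.587.
With shield the two gaps are in series; the resistances add: (1/ε₁+1/ε_s−1)+(1/ε_s+1/ε₂−1) = 8.921+11.33 = 20.25.
Heat-flux ratio q₀/q = 20.25/4.587.

factor ≈ 4.42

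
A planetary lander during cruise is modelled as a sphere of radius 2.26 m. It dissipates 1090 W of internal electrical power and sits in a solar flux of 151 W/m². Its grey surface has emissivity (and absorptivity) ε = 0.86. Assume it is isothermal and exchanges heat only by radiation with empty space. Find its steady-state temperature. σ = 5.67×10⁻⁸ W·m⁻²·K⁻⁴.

T ≈ 178 K

At steady state, absorbed solar power + internal power = radiated power.
Absorbed: α·S·A_cross = 0.86·151·16.05 = 2084 W (cross-section πr²).
Total input = 2084 + 1090 = 3174 W.
Radiated: εσ·A_surf·T⁴ with A_surf = 4πr² = 64.18 m².
T⁴ = 3174/(0.86·5.67×10⁻⁸·64.18) = 1.014×10⁹ K⁴.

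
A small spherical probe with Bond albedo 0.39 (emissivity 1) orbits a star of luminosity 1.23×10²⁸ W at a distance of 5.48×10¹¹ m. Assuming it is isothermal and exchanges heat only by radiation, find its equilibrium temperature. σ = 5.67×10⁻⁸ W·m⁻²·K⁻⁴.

First find the stellar flux at distance d: S = L/(4πd²) = 1.23×10²⁸/(4π·(5.48×10¹¹)²) = 3259 W/m².
For an isothermal sphere, absorbed (1−a)S·πr² = emitted σ·4πr²·T⁴, so T⁴ = (1−a)S/(4σ).
T⁴ = 0.610·3259/(4·5.67×10⁻⁸) = 8.766×10⁹ K⁴.

T ≈ 306 K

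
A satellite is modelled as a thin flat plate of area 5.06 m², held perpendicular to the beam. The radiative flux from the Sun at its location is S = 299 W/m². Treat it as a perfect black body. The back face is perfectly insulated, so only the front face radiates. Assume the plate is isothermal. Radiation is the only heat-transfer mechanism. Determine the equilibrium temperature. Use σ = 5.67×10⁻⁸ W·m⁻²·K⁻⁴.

At equilibrium, absorbed power = emitted power.
Absorbing cross-section = A = 5.060 m²; emitting surface = A = 5.060 m² (ratio 1).
S·A_cross = εσ·A_surf·T⁴  ⇒  T⁴ = S/(1σ).
T⁴ = 1.00·299/(1·5.67×10⁻⁸) = 5.273×10⁹ K⁴.
T = (5.273×10⁹)^(1/4).

T ≈ 269 K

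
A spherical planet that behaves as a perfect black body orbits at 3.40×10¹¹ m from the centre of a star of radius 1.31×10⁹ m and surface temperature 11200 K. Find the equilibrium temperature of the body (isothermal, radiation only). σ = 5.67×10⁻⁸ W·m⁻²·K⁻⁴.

The star's surface emits σT_*⁴; at distance d the flux is S = σT_*⁴(R_*/d)².
S = 5.67×10⁻⁸·(11200)⁴·(1.31×10⁹/3.40×10¹¹)² = 13240 W/m².
For an isothermal sphere T⁴ = (1−a)S/(4σ) = 5.840×10¹⁰ K⁴.

T ≈ 492 K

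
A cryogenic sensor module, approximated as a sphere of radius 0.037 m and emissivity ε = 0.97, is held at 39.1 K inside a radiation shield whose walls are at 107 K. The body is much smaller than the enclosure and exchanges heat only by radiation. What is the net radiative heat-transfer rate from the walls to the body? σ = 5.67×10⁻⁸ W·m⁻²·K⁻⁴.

For a small grey body in a large enclosure: P_net = εσA(T_body⁴ − T_wall⁴).
A = 4πr² = 0.01720 m²; T_body⁴ − T_wall⁴ = 2.337×10⁶ − 1.311×10⁸ = -1.287×10⁸ K⁴.
|P_net| = 0.97·5.67×10⁻⁸·0.01720·1.287×10⁸.

P_net ≈ 0.122 W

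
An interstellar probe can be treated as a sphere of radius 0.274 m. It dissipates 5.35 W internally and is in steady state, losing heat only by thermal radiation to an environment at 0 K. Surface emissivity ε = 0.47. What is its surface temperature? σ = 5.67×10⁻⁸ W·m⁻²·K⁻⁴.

T ≈ 121 K

Steady state: internal power = radiated power, P = εσA T⁴.
Radiating area A = 4πr² = 0.9434 m².
T⁴ = P/(εσA) = 5.35/(0.47·5.67×10⁻⁸·0.9434) = 2.128×10⁸ K⁴.
T = (2.128×10⁸)^(1/4).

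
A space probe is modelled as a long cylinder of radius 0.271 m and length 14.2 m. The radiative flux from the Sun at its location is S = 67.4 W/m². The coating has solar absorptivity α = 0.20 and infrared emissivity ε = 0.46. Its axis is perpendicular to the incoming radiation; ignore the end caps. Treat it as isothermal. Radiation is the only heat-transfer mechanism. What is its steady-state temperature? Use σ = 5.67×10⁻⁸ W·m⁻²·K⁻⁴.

At equilibrium, absorbed power = emitted power.
Absorbing cross-section = 2rL = 7.696 m²; emitting surface = 2πrL = 24.18 m² (ratio π).
αS·A_cross = εσ·A_surf·T⁴  ⇒  T⁴ = αS/(ε·πσ).
T⁴ = 0.200·67.4/(0.46·π·5.67×10⁻⁸) = 1.645×10⁸ K⁴.
T = (1.645×10⁸)^(1/4).

T ≈ 113 K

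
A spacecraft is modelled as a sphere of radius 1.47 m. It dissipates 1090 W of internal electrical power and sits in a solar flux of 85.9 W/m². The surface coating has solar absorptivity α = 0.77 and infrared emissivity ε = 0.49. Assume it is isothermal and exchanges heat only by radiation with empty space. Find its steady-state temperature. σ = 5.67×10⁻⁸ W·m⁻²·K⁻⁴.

At steady state, absorbed solar power + internal power = radiated power.
Absorbed: α·S·A_cross = 0.77·85.9·6.789 = 449.0 W (cross-section πr²).
Total input = 449.0 + 1090 = 1539 W.
Radiated: εσ·A_surf·T⁴ with A_surf = 4πr² = 27.15 m².
T⁴ = 1539/(0.49·5.67×10⁻⁸·27.15) = 2.040×10⁹ K⁴.

T ≈ 213 K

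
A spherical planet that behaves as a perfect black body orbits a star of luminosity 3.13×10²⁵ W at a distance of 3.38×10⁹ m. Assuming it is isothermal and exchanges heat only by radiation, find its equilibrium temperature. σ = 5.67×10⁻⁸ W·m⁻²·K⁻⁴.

T ≈ 990 K

First find the stellar flux at distance d: S = L/(4πd²) = 3.13×10²⁵/(4π·(3.38×10⁹)²) = 2.180×10⁵ W/m².
For an isothermal sphere, absorbed (1−a)S·πr² = emitted σ·4πr²·T⁴, so T⁴ = (1−a)S/(4σ).
T⁴ = 1.00·2.180×10⁵/(4·5.67×10⁻⁸) = 9.613×10¹¹ K⁴.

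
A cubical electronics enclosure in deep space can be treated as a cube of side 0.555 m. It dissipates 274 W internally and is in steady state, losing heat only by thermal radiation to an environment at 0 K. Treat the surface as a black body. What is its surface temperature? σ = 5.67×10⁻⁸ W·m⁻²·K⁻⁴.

T ≈ 226 K

Steady state: internal power = radiated power, P = εσA T⁴.
Radiating area A = 6L² = 1.848 m².
T⁴ = P/(εσA) = 274/(1.0·5.67×10⁻⁸·1.848) = 2.615×10⁹ K⁴.
T = (2.615×10⁹)^(1/4).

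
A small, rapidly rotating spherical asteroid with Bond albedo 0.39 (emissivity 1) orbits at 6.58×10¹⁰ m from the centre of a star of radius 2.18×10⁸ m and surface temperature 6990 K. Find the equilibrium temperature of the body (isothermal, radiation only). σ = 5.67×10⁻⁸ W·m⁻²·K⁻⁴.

The star's surface emits σT_*⁴; at distance d the flux is S = σT_*⁴(R_*/d)².
S = 5.67×10⁻⁸·(6990)⁴·(2.18×10⁸/6.58×10¹⁰)² = 1486 W/m².
For an isothermal sphere T⁴ = (1−a)S/(4σ) = 3.996×10⁹ K⁴.

T ≈ 251 K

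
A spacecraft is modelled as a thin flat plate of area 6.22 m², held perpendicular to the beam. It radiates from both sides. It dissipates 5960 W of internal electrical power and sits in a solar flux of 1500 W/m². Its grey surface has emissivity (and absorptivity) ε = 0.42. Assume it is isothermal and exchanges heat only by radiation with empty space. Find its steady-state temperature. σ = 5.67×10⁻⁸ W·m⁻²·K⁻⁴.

At steady state, absorbed solar power + internal power = radiated power.
Absorbed: α·S·A_cross = 0.42·1500·6.220 = 3919 W (cross-section A).
Total input = 3919 + 5960 = 9879 W.
Radiated: εσ·A_surf·T⁴ with A_surf = 2A = 12.44 m².
T⁴ = 9879/(0.42·5.67×10⁻⁸·12.44) = 3.335×10¹⁰ K⁴.

T ≈ 427 K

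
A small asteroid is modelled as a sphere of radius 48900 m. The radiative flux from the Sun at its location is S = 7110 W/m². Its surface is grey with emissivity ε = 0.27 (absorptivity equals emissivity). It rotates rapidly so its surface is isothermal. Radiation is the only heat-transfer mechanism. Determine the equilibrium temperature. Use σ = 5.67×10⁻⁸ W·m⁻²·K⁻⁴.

At equilibrium, absorbed power = emitted power.
Absorbing cross-section = πr² = 7.512×10⁹ m²; emitting surface = 4πr² = 3.005×10¹⁰ m² (ratio 4).
εS·A_cross = εσ·A_surf·T⁴  ⇒  T⁴ = S/(4σ)   (ε cancels).
T⁴ = 7110/(4·5.67×10⁻⁸) = 3.135×10¹⁰ K⁴.
T = (3.135×10¹⁰)^(1/4).

T ≈ 421 K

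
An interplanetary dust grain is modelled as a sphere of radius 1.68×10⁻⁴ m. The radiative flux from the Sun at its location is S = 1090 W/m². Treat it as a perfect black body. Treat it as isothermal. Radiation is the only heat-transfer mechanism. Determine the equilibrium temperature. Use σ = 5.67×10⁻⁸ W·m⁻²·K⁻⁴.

At equilibrium, absorbed power = emitted power.
Absorbing cross-section = πr² = 8.867×10⁻⁸ m²; emitting surface = 4πr² = 3.547×10⁻⁷ m² (ratio 4).
S·A_cross = εσ·A_surf·T⁴  ⇒  T⁴ = S/(4σ).
T⁴ = 1.00·1090/(4·5.67×10⁻⁸) = 4.806×10⁹ K⁴.
T = (4.806×10⁹)^(1/4).

T ≈ 263 K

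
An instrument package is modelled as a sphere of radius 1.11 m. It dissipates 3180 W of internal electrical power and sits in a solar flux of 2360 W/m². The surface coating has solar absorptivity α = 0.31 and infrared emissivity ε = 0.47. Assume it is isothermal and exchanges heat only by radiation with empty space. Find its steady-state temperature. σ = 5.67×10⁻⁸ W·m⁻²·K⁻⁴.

T ≈ 347 K

At steady state, absorbed solar power + internal power = radiated power.
Absorbed: α·S·A_cross = 0.31·2360·3.871 = 2832 W (cross-section πr²).
Total input = 2832 + 3180 = 6012 W.
Radiated: εσ·A_surf·T⁴ with A_surf = 4πr² = 15.48 m².
T⁴ = 6012/(0.47·5.67×10⁻⁸·15.48) = 1.457×10¹⁰ K⁴.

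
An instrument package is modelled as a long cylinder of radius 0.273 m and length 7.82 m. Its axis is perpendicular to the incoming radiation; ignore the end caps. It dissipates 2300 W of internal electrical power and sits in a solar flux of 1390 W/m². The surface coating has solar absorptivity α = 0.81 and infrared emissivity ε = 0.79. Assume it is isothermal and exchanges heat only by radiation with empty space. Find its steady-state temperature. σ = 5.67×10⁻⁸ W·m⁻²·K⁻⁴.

At steady state, absorbed solar power + internal power = radiated power.
Absorbed: α·S·A_cross = 0.81·1390·4.270 = 4807 W (cross-section 2rL).
Total input = 4807 + 2300 = 7107 W.
Radiated: εσ·A_surf·T⁴ with A_surf = 2πrL = 13.41 m².
T⁴ = 7107/(0.79·5.67×10⁻⁸·13.41) = 1.183×10¹⁰ K⁴.

T ≈ 330 K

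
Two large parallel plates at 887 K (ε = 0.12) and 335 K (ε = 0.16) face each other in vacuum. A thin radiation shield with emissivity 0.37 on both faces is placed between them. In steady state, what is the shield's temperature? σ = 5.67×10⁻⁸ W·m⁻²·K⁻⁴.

In steady state the net flux on the hot side equals that on the cold side.
σ(T₁⁴−T_s⁴)/D₁ = σ(T_s⁴−T₂⁴)/D₂, with D₁ = 1/ε₁+1/ε_s−1 = 10.04, D₂ = 1/ε_s+1/ε₂−1 = 7.953.
Solve for T_s⁴: T_s⁴ = (D₂·T₁⁴ + D₁·T₂⁴)/(D₁+D₂) = 2.807×10¹¹ K⁴.

T_s ≈ 728 K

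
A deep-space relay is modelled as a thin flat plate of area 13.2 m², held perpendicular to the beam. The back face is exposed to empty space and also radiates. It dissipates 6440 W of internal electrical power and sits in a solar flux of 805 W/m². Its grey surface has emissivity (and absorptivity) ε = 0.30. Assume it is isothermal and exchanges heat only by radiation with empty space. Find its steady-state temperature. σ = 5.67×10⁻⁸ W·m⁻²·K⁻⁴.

At steady state, absorbed solar power + internal power = radiated power.
Absorbed: α·S·A_cross = 0.30·805·13.20 = 3188 W (cross-section A).
Total input = 3188 + 6440 = 9628 W.
Radiated: εσ·A_surf·T⁴ with A_surf = 2A = 26.40 m².
T⁴ = 9628/(0.30·5.67×10⁻⁸·26.40) = 2.144×10¹⁰ K⁴.

T ≈ 383 K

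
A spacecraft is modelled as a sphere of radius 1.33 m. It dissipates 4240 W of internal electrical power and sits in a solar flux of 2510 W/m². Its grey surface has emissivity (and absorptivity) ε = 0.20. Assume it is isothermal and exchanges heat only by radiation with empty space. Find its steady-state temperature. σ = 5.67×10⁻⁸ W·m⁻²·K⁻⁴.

At steady state, absorbed solar power + internal power = radiated power.
Absorbed: α·S·A_cross = 0.20·2510·5.557 = 2790 W (cross-section πr²).
Total input = 2790 + 4240 = 7030 W.
Radiated: εσ·A_surf·T⁴ with A_surf = 4πr² = 22.23 m².
T⁴ = 7030/(0.20·5.67×10⁻⁸·22.23) = 2.789×10¹⁰ K⁴.

T ≈ 409 K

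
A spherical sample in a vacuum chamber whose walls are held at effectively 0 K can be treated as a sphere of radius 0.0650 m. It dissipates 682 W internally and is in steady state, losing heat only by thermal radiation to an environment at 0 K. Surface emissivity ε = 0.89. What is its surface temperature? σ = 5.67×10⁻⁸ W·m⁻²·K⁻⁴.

T ≈ 710 K

Steady state: internal power = radiated power, P = εσA T⁴.
Radiating area A = 4πr² = 0.05309 m².
T⁴ = P/(εσA) = 682/(0.89·5.67×10⁻⁸·0.05309) = 2.546×10¹¹ K⁴.
T = (2.546×10¹¹)^(1/4).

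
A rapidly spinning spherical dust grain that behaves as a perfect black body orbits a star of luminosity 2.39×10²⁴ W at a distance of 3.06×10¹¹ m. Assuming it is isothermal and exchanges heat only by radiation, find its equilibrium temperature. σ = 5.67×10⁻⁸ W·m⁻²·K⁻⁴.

First find the stellar flux at distance d: S = L/(4πd²) = 2.39×10²⁴/(4π·(3.06×10¹¹)²) = 2.031 W/m².
For an isothermal sphere, absorbed (1−a)S·πr² = emitted σ·4πr²·T⁴, so T⁴ = (1−a)S/(4σ).
T⁴ = 1.00·2.031/(4·5.67×10⁻⁸) = 8.956×10⁶ K⁴.

T ≈ 54.7 K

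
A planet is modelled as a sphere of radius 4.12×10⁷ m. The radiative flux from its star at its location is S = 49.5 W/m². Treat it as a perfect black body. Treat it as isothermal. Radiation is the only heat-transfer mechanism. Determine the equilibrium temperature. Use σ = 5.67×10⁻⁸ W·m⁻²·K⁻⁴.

T ≈ 122 K

At equilibrium, absorbed power = emitted power.
Absorbing cross-section = πr² = 5.333×10¹⁵ m²; emitting surface = 4πr² = 2.133×10¹⁶ m² (ratio 4).
S·A_cross = εσ·A_surf·T⁴  ⇒  T⁴ = S/(4σ).
T⁴ = 1.00·49.5/(4·5.67×10⁻⁸) = 2.183×10⁸ K⁴.
T = (2.183×10⁸)^(1/4).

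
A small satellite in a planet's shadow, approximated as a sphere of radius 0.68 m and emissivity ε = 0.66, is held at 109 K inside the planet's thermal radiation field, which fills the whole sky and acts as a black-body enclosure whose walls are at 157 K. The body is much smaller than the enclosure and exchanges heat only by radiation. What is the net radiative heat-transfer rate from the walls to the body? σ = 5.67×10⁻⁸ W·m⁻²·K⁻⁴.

For a small grey body in a large enclosure: P_net = εσA(T_body⁴ − T_wall⁴).
A = 4πr² = 5.811 m²; T_body⁴ − T_wall⁴ = 1.412×10⁸ − 6.076×10⁸ = -4.664×10⁸ K⁴.
|P_net| = 0.66·5.67×10⁻⁸·5.811·4.664×10⁸.

P_net ≈ 101 W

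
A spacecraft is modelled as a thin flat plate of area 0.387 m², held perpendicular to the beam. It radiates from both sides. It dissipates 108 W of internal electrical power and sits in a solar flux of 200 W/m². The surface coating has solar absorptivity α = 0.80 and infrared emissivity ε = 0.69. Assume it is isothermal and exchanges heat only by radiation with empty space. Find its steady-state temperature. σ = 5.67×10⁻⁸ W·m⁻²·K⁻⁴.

At steady state, absorbed solar power + internal power = radiated power.
Absorbed: α·S·A_cross = 0.80·200·0.3870 = 61.92 W (cross-section A).
Total input = 61.92 + 108 = 169.9 W.
Radiated: εσ·A_surf·T⁴ with A_surf = 2A = 0.7740 m².
T⁴ = 169.9/(0.69·5.67×10⁻⁸·0.7740) = 5.611×10⁹ K⁴.

T ≈ 274 K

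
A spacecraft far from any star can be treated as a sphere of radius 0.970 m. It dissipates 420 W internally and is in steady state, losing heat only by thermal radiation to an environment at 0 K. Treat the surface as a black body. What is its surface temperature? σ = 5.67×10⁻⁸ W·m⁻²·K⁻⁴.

Steady state: internal power = radiated power, P = εσA T⁴.
Radiating area A = 4πr² = 11.82 m².
T⁴ = P/(εσA) = 420/(1.0·5.67×10⁻⁸·11.82) = 6.265×10⁸ K⁴.
T = (6.265×10⁸)^(1/4).

T ≈ 158 K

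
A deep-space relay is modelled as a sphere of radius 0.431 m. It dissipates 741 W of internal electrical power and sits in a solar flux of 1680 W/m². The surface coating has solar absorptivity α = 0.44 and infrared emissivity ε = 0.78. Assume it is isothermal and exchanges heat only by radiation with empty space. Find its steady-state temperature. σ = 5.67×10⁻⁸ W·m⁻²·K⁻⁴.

At steady state, absorbed solar power + internal power = radiated power.
Absorbed: α·S·A_cross = 0.44·1680·0.5836 = 431.4 W (cross-section πr²).
Total input = 431.4 + 741 = 1172 W.
Radiated: εσ·A_surf·T⁴ with A_surf = 4πr² = 2.334 m².
T⁴ = 1172/(0.78·5.67×10⁻⁸·2.334) = 1.136×10¹⁰ K⁴.

T ≈ 326 K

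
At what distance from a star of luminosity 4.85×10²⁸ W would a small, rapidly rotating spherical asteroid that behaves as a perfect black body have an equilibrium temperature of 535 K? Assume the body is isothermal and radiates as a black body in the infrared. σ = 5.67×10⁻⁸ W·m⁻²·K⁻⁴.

d ≈ 4.56×10¹¹ m

For an isothermal black-emitting sphere, (1−a)S·πr² = σ·4πr²·T⁴ ⇒ S = 4σT⁴/(1−a).
S = 4·5.67×10⁻⁸·(535)⁴/1.00 = 18580 W/m².
Flux falls as S = L/(4πd²), so d = √(L/(4πS)) = √(4.85×10²⁸/(4π·18580)).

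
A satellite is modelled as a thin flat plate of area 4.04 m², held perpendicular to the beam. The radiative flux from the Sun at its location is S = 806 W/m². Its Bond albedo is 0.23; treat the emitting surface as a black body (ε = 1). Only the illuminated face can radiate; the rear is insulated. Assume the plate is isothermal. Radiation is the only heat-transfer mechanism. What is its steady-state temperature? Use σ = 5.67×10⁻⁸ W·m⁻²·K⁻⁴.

T ≈ 323 K

At equilibrium, absorbed power = emitted power.
Absorbing cross-section = A = 4.040 m²; emitting surface = A = 4.040 m² (ratio 1).
(1−a)S·A_cross = εσ·A_surf·T⁴  ⇒  T⁴ = (1−a)S/(1σ).
T⁴ = 0.770·806/(1·5.67×10⁻⁸) = 1.095×10¹⁰ K⁴.
T = (1.095×10¹⁰)^(1/4).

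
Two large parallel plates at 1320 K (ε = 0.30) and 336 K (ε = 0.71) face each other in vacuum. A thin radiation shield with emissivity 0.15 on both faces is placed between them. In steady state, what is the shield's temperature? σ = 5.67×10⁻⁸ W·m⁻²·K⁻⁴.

T_s ≈ 1080 K

In steady state the net flux on the hot side equals that on the cold side.
σ(T₁⁴−T_s⁴)/D₁ = σ(T_s⁴−T₂⁴)/D₂, with D₁ = 1/ε₁+1/ε_s−1 = 9.000, D₂ = 1/ε_s+1/ε₂−1 = 7.075.
Solve for T_s⁴: T_s⁴ = (D₂·T₁⁴ + D₁·T₂⁴)/(D₁+D₂) = 1.343×10¹² K⁴.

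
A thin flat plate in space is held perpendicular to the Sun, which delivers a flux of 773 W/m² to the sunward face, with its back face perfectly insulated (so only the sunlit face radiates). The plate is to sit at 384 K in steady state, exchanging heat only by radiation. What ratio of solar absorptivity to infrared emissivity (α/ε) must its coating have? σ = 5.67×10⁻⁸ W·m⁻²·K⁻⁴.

α/ε ≈ 1.59

Balance: αS·A = εσ·1A·T⁴ ⇒ α/ε = σT⁴/S.
α/ε = 5.67×10⁻⁸·(384)⁴/773 = 5.67×10⁻⁸·2.174×10¹⁰/773.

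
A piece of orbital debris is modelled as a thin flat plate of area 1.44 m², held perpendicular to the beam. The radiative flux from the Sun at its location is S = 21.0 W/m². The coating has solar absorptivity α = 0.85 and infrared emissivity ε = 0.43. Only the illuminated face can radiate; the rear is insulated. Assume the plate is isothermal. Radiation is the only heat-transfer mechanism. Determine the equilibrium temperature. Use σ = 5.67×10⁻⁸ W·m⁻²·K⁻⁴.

T ≈ 164 K

At equilibrium, absorbed power = emitted power.
Absorbing cross-section = A = 1.440 m²; emitting surface = A = 1.440 m² (ratio 1).
αS·A_cross = εσ·A_surf·T⁴  ⇒  T⁴ = αS/(ε·1σ).
T⁴ = 0.850·21.0/(0.43·1·5.67×10⁻⁸) = 7.321×10⁸ K⁴.
T = (7.321×10⁸)^(1/4).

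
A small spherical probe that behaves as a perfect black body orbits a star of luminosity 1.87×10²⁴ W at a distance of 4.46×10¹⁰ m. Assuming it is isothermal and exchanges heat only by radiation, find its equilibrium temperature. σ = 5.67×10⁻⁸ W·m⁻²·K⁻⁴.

T ≈ 135 K

First find the stellar flux at distance d: S = L/(4πd²) = 1.87×10²⁴/(4π·(4.46×10¹⁰)²) = 74.81 W/m².
For an isothermal sphere, absorbed (1−a)S·πr² = emitted σ·4πr²·T⁴, so T⁴ = (1−a)S/(4σ).
T⁴ = 1.00·74.81/(4·5.67×10⁻⁸) = 3.299×10⁸ K⁴.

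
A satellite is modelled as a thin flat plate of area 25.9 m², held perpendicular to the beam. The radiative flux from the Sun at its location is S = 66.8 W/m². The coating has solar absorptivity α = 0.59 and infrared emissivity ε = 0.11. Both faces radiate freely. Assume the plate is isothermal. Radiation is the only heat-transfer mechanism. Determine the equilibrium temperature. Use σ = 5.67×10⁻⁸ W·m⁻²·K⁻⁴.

At equilibrium, absorbed power = emitted power.
Absorbing cross-section = A = 25.90 m²; emitting surface = 2A = 51.80 m² (ratio 2).
αS·A_cross = εσ·A_surf·T⁴  ⇒  T⁴ = αS/(ε·2σ).
T⁴ = 0.590·66.8/(0.11·2·5.67×10⁻⁸) = 3.160×10⁹ K⁴.
T = (3.160×10⁹)^(1/4).

T ≈ 237 K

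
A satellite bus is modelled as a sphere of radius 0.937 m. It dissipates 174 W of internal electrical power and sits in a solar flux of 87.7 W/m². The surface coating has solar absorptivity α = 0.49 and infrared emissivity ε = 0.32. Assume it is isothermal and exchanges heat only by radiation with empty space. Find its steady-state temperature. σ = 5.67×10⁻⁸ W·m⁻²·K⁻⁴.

T ≈ 196 K

At steady state, absorbed solar power + internal power = radiated power.
Absorbed: α·S·A_cross = 0.49·87.7·2.758 = 118.5 W (cross-section πr²).
Total input = 118.5 + 174 = 292.5 W.
Radiated: εσ·A_surf·T⁴ with A_surf = 4πr² = 11.03 m².
T⁴ = 292.5/(0.32·5.67×10⁻⁸·11.03) = 1.461×10⁹ K⁴.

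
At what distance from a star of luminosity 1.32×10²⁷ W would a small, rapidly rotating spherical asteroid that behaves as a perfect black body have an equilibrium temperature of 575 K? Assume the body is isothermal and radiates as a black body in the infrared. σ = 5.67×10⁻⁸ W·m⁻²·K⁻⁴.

d ≈ 6.51×10¹⁰ m

For an isothermal black-emitting sphere, (1−a)S·πr² = σ·4πr²·T⁴ ⇒ S = 4σT⁴/(1−a).
S = 4·5.67×10⁻⁸·(575)⁴/1.00 = 24790 W/m².
Flux falls as S = L/(4πd²), so d = √(L/(4πS)) = √(1.32×10²⁷/(4π·24790)).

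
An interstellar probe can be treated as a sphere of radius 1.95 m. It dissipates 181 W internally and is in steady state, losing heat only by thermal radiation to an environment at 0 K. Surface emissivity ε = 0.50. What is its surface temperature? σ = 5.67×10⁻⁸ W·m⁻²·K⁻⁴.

Steady state: internal power = radiated power, P = εσA T⁴.
Radiating area A = 4πr² = 47.78 m².
T⁴ = P/(εσA) = 181/(0.50·5.67×10⁻⁸·47.78) = 1.336×10⁸ K⁴.
T = (1.336×10⁸)^(1/4).

T ≈ 108 K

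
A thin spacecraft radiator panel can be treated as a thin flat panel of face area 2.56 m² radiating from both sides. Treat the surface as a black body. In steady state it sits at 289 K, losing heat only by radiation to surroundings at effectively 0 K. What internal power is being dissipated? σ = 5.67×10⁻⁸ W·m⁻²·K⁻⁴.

P ≈ 2030 W

Steady state: P = εσA T⁴.
A = 2·2.56 = 5.120 m²; T⁴ = (289)⁴ = 6.976×10⁹ K⁴.
P = 1.0 × 5.67×10⁻⁸ × 5.120 × 6.976×10⁹.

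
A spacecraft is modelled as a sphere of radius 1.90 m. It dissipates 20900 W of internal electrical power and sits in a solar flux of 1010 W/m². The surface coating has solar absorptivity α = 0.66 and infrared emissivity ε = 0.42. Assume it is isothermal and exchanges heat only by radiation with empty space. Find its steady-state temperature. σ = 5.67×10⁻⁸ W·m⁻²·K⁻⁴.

At steady state, absorbed solar power + internal power = radiated power.
Absorbed: α·S·A_cross = 0.66·1010·11.34 = 7560 W (cross-section πr²).
Total input = 7560 + 20900 = 28460 W.
Radiated: εσ·A_surf·T⁴ with A_surf = 4πr² = 45.36 m².
T⁴ = 28460/(0.42·5.67×10⁻⁸·45.36) = 2.634×10¹⁰ K⁴.

T ≈ 403 K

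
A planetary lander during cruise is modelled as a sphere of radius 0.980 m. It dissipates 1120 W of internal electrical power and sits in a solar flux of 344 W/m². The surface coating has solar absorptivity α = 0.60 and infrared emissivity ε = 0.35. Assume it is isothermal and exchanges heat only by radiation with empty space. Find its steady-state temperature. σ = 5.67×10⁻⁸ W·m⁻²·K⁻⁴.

At steady state, absorbed solar power + internal power = radiated power.
Absorbed: α·S·A_cross = 0.60·344·3.017 = 622.7 W (cross-section πr²).
Total input = 622.7 + 1120 = 1743 W.
Radiated: εσ·A_surf·T⁴ with A_surf = 4πr² = 12.07 m².
T⁴ = 1743/(0.35·5.67×10⁻⁸·12.07) = 7.276×10⁹ K⁴.

T ≈ 292 K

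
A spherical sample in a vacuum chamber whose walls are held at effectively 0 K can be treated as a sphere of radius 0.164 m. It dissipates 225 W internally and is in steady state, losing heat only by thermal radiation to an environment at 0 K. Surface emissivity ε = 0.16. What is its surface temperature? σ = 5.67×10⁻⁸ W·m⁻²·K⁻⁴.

Steady state: internal power = radiated power, P = εσA T⁴.
Radiating area A = 4πr² = 0.3380 m².
T⁴ = P/(εσA) = 225/(0.16·5.67×10⁻⁸·0.3380) = 7.338×10¹⁰ K⁴.
T = (7.338×10¹⁰)^(1/4).

T ≈ 520 K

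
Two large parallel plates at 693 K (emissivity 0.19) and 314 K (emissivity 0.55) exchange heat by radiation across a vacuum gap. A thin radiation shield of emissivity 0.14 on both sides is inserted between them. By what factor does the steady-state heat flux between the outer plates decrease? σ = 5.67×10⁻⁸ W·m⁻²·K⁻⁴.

factor ≈ 3.18

Without shield: q₀ = σΔ(T⁴)/(1/ε₁+1/ε₂−1) with denominator 6.081.
With shield the two gaps are in series; the resistances add: (1/ε₁+1/ε_s−1)+(1/ε_s+1/ε₂−1) = 11.41+7.961 = 19.37.
Heat-flux ratio q₀/q = 19.37/6.081.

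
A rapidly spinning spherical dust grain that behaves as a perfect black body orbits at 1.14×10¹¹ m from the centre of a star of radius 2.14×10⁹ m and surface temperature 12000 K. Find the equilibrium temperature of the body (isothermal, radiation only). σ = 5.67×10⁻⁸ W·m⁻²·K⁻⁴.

T ≈ 1160 K

The star's surface emits σT_*⁴; at distance d the flux is S = σT_*⁴(R_*/d)².
S = 5.67×10⁻⁸·(12000)⁴·(2.14×10⁹/1.14×10¹¹)² = 4.143×10⁵ W/m².
For an isothermal sphere T⁴ = (1−a)S/(4σ) = 1.827×10¹² K⁴.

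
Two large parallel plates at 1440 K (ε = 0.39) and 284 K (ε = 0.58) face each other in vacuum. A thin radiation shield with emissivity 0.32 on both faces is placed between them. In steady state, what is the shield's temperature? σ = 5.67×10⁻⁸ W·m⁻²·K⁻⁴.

T_s ≈ 1180 K

In steady state the net flux on the hot side equals that on the cold side.
σ(T₁⁴−T_s⁴)/D₁ = σ(T_s⁴−T₂⁴)/D₂, with D₁ = 1/ε₁+1/ε_s−1 = 4.689, D₂ = 1/ε_s+1/ε₂−1 = 3.849.
Solve for T_s⁴: T_s⁴ = (D₂·T₁⁴ + D₁·T₂⁴)/(D₁+D₂) = 1.942×10¹² K⁴.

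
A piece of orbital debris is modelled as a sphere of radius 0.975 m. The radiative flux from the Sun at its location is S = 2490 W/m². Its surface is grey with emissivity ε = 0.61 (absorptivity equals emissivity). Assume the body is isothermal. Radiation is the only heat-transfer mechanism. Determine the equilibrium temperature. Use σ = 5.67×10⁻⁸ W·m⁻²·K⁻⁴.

T ≈ 324 K

At equilibrium, absorbed power = emitted power.
Absorbing cross-section = πr² = 2.986 m²; emitting surface = 4πr² = 11.95 m² (ratio 4).
εS·A_cross = εσ·A_surf·T⁴  ⇒  T⁴ = S/(4σ)   (ε cancels).
T⁴ = 2490/(4·5.67×10⁻⁸) = 1.098×10¹⁰ K⁴.
T = (1.098×10¹⁰)^(1/4).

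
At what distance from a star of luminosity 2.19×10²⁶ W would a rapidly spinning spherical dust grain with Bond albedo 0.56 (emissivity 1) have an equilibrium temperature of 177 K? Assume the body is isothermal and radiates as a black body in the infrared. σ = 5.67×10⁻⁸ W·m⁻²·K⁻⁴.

For an isothermal black-emitting sphere, (1−a)S·πr² = σ·4πr²·T⁴ ⇒ S = 4σT⁴/(1−a).
S = 4·5.67×10⁻⁸·(177)⁴/0.440 = 505.9 W/m².
Flux falls as S = L/(4πd²), so d = √(L/(4πS)) = √(2.19×10²⁶/(4π·505.9)).

d ≈ 1.86×10¹¹ m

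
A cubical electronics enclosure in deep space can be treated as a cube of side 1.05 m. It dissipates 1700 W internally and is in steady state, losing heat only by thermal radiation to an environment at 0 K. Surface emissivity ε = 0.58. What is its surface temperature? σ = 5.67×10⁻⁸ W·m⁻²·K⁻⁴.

Steady state: internal power = radiated power, P = εσA T⁴.
Radiating area A = 6L² = 6.615 m².
T⁴ = P/(εσA) = 1700/(0.58·5.67×10⁻⁸·6.615) = 7.815×10⁹ K⁴.
T = (7.815×10⁹)^(1/4).

T ≈ 297 K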